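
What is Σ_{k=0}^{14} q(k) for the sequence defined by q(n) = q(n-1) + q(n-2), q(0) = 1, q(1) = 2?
Computing the sequence terms: 1, 2, 3, 5, 8, 13, 21, 34, 55, 89, 144, 233, 377, 610, 987
Adding these values together:

2582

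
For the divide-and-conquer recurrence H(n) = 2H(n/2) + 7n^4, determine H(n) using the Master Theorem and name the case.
Master Theorem template: H(n) = a·H(n/b) + f(n).
Here: a=2, b=2, f(n)=7n^4
Compute log_b(a) = log_2(2) = 1.
f(n) = 7n^4 = Ω(n^(1+ε)) with ε = 3, and the regularity condition holds (a·f(n/b) = (a/b^4)·f(n) with a/b^4 = 2^-3 < 1). Case 3: H(n) = Θ(f(n)) = Θ(n^4).

Case 3: H(n) = Θ(n^4)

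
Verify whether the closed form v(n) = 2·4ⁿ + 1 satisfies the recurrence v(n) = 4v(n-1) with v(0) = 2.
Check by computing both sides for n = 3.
From the recurrence with v(0) = 2:
  v(0) = 2, v(1) = 8, v(2) = 32, v(3) = 128
  so the recurrence gives v(3) = 128.
From the proposed closed form v(n) = 2·4ⁿ + 1:
  v(3) = 129.
The recurrence gives 128 but the closed form gives 129, so the closed form does not satisfy the recurrence.

No, the closed form is incorrect.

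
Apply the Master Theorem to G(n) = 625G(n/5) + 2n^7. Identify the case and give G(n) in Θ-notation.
Master Theorem template: G(n) = a·G(n/b) + f(n).
Here: a=625, b=5, f(n)=2n^7
Compute log_b(a) = log_5(625) = 4.
f(n) = 2n^7 = Ω(n^(4+ε)) with ε = 3, and the regularity condition holds (a·f(n/b) = (a/b^7)·f(n) with a/b^7 = 5^-3 < 1). Case 3: G(n) = Θ(f(n)) = Θ(n^7).

Case 3: G(n) = Θ(n^7)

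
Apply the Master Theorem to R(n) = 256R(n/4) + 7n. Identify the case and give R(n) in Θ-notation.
Master Theorem template: R(n) = a·R(n/b) + f(n).
Here: a=256, b=4, f(n)=7n
Compute log_b(a) = log_4(256) = 4.
f(n) = 7n = O(n^(4-ε)) with ε = 3. Case 1: R(n) = Θ(n^log_b(a)) = Θ(n^4).

Case 1: R(n) = Θ(n^4)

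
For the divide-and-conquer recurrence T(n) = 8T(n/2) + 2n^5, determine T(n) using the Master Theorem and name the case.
Master Theorem template: T(n) = a·T(n/b) + f(n).
Here: a=8, b=2, f(n)=2n^5
Compute log_b(a) = log_2(8) = 3.
f(n) = 2n^5 = Ω(n^(3+ε)) with ε = 2, and the regularity condition holds (a·f(n/b) = (a/b^5)·f(n) with a/b^5 = 2^-2 < 1). Case 3: T(n) = Θ(f(n)) = Θ(n^5).

Case 3: T(n) = Θ(n^5)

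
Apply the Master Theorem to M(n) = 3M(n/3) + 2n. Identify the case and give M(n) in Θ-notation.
Master Theorem template: M(n) = a·M(n/b) + f(n).
Here: a=3, b=3, f(n)=2n
Compute log_b(a) = log_3(3) = 1.
f(n) = 2n = Θ(n). Case 2: M(n) = Θ(n log n).

Case 2: M(n) = Θ(n log n)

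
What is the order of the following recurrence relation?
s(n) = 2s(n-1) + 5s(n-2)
The order is the largest lag k for which s(n-k) appears. Here the deepest term is s(n-2), so the order is 2.

Order 2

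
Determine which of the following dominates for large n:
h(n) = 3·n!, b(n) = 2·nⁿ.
Comparing growth rates:
Growth-rate hierarchy: log n ≺ any polynomial ≺ any exponential cⁿ (c>1) ≺ n! ≺ nⁿ.
super-exponential nⁿ dominates factorial asymptotically.

b(n) grows faster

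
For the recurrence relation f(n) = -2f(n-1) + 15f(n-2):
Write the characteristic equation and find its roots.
Substitute f(n) = rⁿ and divide through by rⁿ⁻²: r² + 2r - 15 = 0
Factor: (r + 5)(r - 3) = 0, so r = -5, 3.
General solution: f(n) = A·(-5)ⁿ + B·3ⁿ

Characteristic: r² + 2r - 15 = 0, Roots: r = -5, 3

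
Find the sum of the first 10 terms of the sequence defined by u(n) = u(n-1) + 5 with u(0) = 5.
Computing the sequence terms: 5, 10, 15, 20, 25, 30, 35, 40, 45, 50
Adding these values together:

275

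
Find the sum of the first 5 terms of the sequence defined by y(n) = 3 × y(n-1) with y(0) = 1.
Computing the sequence terms: 1, 3, 9, 27, 81
Adding these values together:

121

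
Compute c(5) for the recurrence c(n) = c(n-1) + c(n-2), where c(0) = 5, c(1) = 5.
Computing the sequence terms:
5, 5, 10, 15, 25, 40

40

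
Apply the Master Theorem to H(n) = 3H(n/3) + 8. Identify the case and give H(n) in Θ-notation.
Master Theorem template: H(n) = a·H(n/b) + f(n).
Here: a=3, b=3, f(n)=8
Compute log_b(a) = log_3(3) = 1.
f(n) = 8 = O(n^(1-ε)) with ε = 1. Case 1: H(n) = Θ(n^log_b(a)) = Θ(n).

Case 1: H(n) = Θ(n)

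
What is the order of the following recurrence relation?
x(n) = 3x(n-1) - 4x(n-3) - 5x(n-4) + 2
The order is the largest lag k for which x(n-k) appears. Here the deepest term is x(n-4) (the 2 term is non-homogeneous and does not affect the order), so the order is 4.

Order 4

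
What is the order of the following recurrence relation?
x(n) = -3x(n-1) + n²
The order is the largest lag k for which x(n-k) appears. Here the deepest term is x(n-1) (the n² term is non-homogeneous and does not affect the order), so the order is 1.

Order 1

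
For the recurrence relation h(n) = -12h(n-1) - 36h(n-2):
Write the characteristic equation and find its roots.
Substitute h(n) = rⁿ and divide through by rⁿ⁻²: r² + 12r + 36 = 0
Factor: (r + 6)² = 0, so r = -6 (double root).
General solution: h(n) = (A + Bn)·(-6)ⁿ

Characteristic: r² + 12r + 36 = 0, Roots: r = -6 (double root)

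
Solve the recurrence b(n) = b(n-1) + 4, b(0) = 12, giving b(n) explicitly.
Recurrence: b(n) = b(n-1) + 4, initial: b(0) = 12.
Each step adds 4, so b(n) = b(0) + 4n = 4n + 12.

b(n) = 4n + 12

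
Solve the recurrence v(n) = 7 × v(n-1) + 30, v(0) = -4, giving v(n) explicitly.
Recurrence: v(n) = 7 × v(n-1) + 30, initial: v(0) = -4.
Try v(n) = A·7ⁿ + C. Substituting: A·7ⁿ + C = 7(A·7ⁿ⁻¹ + C) + 30 = A·7ⁿ + 7C + 30, so C = 7C + 30, giving C = -5. Then v(0) = A - 5 = -4 gives A = 1.

v(n) = 7ⁿ - 5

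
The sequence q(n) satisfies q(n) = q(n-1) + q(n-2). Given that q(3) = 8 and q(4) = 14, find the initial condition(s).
Work backwards using q(k) = q(k+2) - q(k+1):
q(2) = q(4) - q(3) = 14 - 8 = 6
q(1) = q(3) - q(2) = 8 - 6 = 2
q(0) = q(2) - q(1) = 6 - 2 = 4

q(0) = 4, q(1) = 2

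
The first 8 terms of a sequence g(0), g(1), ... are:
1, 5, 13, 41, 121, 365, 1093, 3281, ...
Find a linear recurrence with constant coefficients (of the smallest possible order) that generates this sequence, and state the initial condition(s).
Look for the lowest-order linear relation among consecutive terms.
Observation: g(n) - 2·g(n-1) - (3)·g(n-2) = 0 holds for the shown terms, and no order-1 relation g(n) = α·g(n-1) + β fits.
Check at n=3: 2·13 + (3)·5 = 41. ✓

g(n) = 2g(n-1) + 3g(n-2), g(0) = 1, g(1) = 5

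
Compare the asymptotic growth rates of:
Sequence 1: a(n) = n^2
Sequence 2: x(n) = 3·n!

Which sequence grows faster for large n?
Comparing growth rates:
Growth-rate hierarchy: log n ≺ any polynomial ≺ any exponential cⁿ (c>1) ≺ n! ≺ nⁿ.
factorial dominates polynomial degree 2 asymptotically.

x(n) grows faster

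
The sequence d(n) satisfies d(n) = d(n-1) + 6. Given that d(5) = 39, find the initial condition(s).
d(5) = d(0) + 5·6, so d(0) = 39 - 30 = 9.

d(0) = 9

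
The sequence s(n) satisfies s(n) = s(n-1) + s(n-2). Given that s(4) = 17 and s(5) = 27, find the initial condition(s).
Work backwards using s(k) = s(k+2) - s(k+1):
s(3) = s(5) - s(4) = 27 - 17 = 10
s(2) = s(4) - s(3) = 17 - 10 = 7
s(1) = s(3) - s(2) = 10 - 7 = 3
s(0) = s(2) - s(1) = 7 - 3 = 4

s(0) = 4, s(1) = 3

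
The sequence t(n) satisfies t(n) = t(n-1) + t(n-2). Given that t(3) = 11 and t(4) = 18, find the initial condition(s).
Work backwards using t(k) = t(k+2) - t(k+1):
t(2) = t(4) - t(3) = 18 - 11 = 7
t(1) = t(3) - t(2) = 11 - 7 = 4
t(0) = t(2) - t(1) = 7 - 4 = 3

t(0) = 3, t(1) = 4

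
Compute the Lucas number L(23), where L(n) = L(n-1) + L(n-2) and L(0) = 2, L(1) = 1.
Computing the sequence terms:
2, 1, 3, 4, 7, 11, 18, 29, 47, 76, 123, 199, 322, 521, 843, 1364, 2207, 3571, 5778, 9349, 15127, 24476, 39603, 64079

64079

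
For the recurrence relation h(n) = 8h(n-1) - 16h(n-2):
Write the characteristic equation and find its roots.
Substitute h(n) = rⁿ and divide through by rⁿ⁻²: r² - 8r + 16 = 0
Factor: (r - 4)² = 0, so r = 4 (double root).
General solution: h(n) = (A + Bn)·4ⁿ

Characteristic: r² - 8r + 16 = 0, Roots: r = 4 (double root)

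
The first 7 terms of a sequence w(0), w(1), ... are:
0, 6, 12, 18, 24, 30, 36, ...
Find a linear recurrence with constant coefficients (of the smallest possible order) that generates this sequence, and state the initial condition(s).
Look for the lowest-order linear relation among consecutive terms.
Observation: consecutive differences are constant (= 6).
Check at n=2: 1·6 + 6 = 12. ✓

w(n) = w(n-1) + 6, w(0) = 0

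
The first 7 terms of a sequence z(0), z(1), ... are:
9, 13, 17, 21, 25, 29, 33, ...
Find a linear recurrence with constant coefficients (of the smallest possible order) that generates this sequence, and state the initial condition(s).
Look for the lowest-order linear relation among consecutive terms.
Observation: consecutive differences are constant (= 4).
Check at n=2: 1·13 + 4 = 17. ✓

z(n) = z(n-1) + 4, z(0) = 9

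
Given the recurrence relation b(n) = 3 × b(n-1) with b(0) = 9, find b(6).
Computing step by step:
b(0) = 9
b(1) = 3 × 9 = 27
b(2) = 3 × 27 = 81
b(3) = 3 × 81 = 243
b(4) = 3 × 243 = 729
b(5) = 3 × 729 = 2187
b(6) = 3 × 2187 = 6561

6561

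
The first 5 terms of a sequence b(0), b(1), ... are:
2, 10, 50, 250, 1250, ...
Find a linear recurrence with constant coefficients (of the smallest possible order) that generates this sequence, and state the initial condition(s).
Look for the lowest-order linear relation among consecutive terms.
Observation: each term is 5× the previous.
Check at n=2: 5·10 = 50. ✓

b(n) = 5 × b(n-1), b(0) = 2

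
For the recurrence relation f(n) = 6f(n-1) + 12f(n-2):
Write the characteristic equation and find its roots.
Substitute f(n) = rⁿ and divide through by rⁿ⁻²: r² - 6r - 12 = 0
Discriminant: 6² + 4·12 = 84, not a perfect square, so by the quadratic formula r = (6 ± √84)/2.
General solution: f(n) = A·r₁ⁿ + B·r₂ⁿ where r₁,r₂ = (6 ± √84)/2

Characteristic: r² - 6r - 12 = 0, Roots: r = (6 ± √84)/2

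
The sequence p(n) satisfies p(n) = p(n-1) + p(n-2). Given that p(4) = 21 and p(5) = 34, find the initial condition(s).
Work backwards using p(k) = p(k+2) - p(k+1):
p(3) = p(5) - p(4) = 34 - 21 = 13
p(2) = p(4) - p(3) = 21 - 13 = 8
p(1) = p(3) - p(2) = 13 - 8 = 5
p(0) = p(2) - p(1) = 8 - 5 = 3

p(0) = 3, p(1) = 5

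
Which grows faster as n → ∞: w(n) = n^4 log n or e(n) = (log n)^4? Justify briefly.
Comparing growth rates:
Growth-rate hierarchy: log n ≺ any polynomial ≺ any exponential cⁿ (c>1) ≺ n! ≺ nⁿ.
polynomial degree 4 (with log factor) dominates polylogarithmic (log n)^4 asymptotically.

w(n) grows faster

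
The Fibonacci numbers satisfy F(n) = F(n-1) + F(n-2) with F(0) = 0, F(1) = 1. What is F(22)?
Computing the sequence terms:
0, 1, 1, 2, 3, 5, 8, 13, 21, 34, 55, 89, 144, 233, 377, 610, 987, 1597, 2584, 4181, 6765, 10946, 17711

17711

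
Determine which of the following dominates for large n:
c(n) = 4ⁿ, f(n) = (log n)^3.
Comparing growth rates:
Growth-rate hierarchy: log n ≺ any polynomial ≺ any exponential cⁿ (c>1) ≺ n! ≺ nⁿ.
exponential base 4 dominates polylogarithmic (log n)^3 asymptotically.

c(n) grows faster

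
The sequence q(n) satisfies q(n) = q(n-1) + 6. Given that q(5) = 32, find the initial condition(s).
q(5) = q(0) + 5·6, so q(0) = 32 - 30 = 2.

q(0) = 2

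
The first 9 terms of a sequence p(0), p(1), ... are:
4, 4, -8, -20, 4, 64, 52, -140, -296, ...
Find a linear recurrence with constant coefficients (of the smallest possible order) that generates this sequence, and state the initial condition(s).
Look for the lowest-order linear relation among consecutive terms.
Observation: p(n) - 1·p(n-1) - (-3)·p(n-2) = 0 holds for the shown terms, and no order-1 relation p(n) = α·p(n-1) + β fits.
Check at n=3: 1·-8 + (-3)·4 = -20. ✓

p(n) = p(n-1) - 3p(n-2), p(0) = 4, p(1) = 4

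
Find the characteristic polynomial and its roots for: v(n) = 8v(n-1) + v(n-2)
Substitute v(n) = rⁿ and divide through by rⁿ⁻²: r² - 8r - 1 = 0
Discriminant: 8² + 4·1 = 68, not a perfect square, so by the quadratic formula r = (8 ± √68)/2.
General solution: v(n) = A·r₁ⁿ + B·r₂ⁿ where r₁,r₂ = (8 ± √68)/2

Characteristic: r² - 8r - 1 = 0, Roots: r = (8 ± √68)/2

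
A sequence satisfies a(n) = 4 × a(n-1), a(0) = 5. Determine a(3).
Computing step by step:
a(0) = 5
a(1) = 4 × 5 = 20
a(2) = 4 × 20 = 80
a(3) = 4 × 80 = 320

320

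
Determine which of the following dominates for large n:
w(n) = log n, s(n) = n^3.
Comparing growth rates:
Growth-rate hierarchy: log n ≺ any polynomial ≺ any exponential cⁿ (c>1) ≺ n! ≺ nⁿ.
polynomial degree 3 dominates logarithmic asymptotically.

s(n) grows faster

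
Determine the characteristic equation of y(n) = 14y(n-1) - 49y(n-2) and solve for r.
Substitute y(n) = rⁿ and divide through by rⁿ⁻²: r² - 14r + 49 = 0
Factor: (r - 7)² = 0, so r = 7 (double root).
General solution: y(n) = (A + Bn)·7ⁿ

Characteristic: r² - 14r + 49 = 0, Roots: r = 7 (double root)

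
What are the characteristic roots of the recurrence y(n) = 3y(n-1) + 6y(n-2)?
Substitute y(n) = rⁿ and divide through by rⁿ⁻²: r² - 3r - 6 = 0
Discriminant: 3² + 4·6 = 33, not a perfect square, so by the quadratic formula r = (3 ± √33)/2.
General solution: y(n) = A·r₁ⁿ + B·r₂ⁿ where r₁,r₂ = (3 ± √33)/2

Characteristic: r² - 3r - 6 = 0, Roots: r = (3 ± √33)/2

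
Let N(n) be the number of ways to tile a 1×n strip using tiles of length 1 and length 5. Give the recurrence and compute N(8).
Condition on the last tile: it has length 1 (leaving a 1×(n-1) strip) or length 5 (leaving a 1×(n-5) strip), so N(n) = N(n-1) + N(n-5) (order-5 linear recurrence).
For 0 ≤ i < 5 only unit tiles fit, so N(i) = 1.
Iterating the recurrence: N(5) = 2, N(6) = 3, N(7) = 4, N(8) = 5.

N(n) = N(n-1) + N(n-5), with N(i) = 1 for 0 ≤ i < 5; N(8) = 5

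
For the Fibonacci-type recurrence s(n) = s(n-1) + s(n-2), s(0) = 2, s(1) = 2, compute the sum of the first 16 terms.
Computing the sequence terms: 2, 2, 4, 6, 10, 16, 26, 42, 68, 110, 178, 288, 466, 754, 1220, 1974
Adding these values together:

5166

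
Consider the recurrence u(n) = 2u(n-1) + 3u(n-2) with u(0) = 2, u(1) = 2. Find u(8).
Computing the sequence terms:
2, 2, 10, 26, 82, 242, 730, 2186, 6562

6562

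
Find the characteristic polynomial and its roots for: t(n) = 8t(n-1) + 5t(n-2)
Substitute t(n) = rⁿ and divide through by rⁿ⁻²: r² - 8r - 5 = 0
Discriminant: 8² + 4·5 = 84, not a perfect square, so by the quadratic formula r = (8 ± √84)/2.
General solution: t(n) = A·r₁ⁿ + B·r₂ⁿ where r₁,r₂ = (8 ± √84)/2

Characteristic: r² - 8r - 5 = 0, Roots: r = (8 ± √84)/2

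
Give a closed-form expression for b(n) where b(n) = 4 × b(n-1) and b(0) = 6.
Recurrence: b(n) = 4 × b(n-1), initial: b(0) = 6.
Each term is 4 times the previous, so this is geometric with ratio 4. After n steps: b(n) = b(0)·4ⁿ = 6·4ⁿ.

b(n) = 6·4ⁿ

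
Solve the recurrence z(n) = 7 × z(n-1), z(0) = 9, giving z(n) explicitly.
Recurrence: z(n) = 7 × z(n-1), initial: z(0) = 9.
Each term is 7 times the previous, so this is geometric with ratio 7. After n steps: z(n) = z(0)·7ⁿ = 9·7ⁿ.

z(n) = 9·7ⁿ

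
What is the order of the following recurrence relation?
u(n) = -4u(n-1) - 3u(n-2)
The order is the largest lag k for which u(n-k) appears. Here the deepest term is u(n-2), so the order is 2.

Order 2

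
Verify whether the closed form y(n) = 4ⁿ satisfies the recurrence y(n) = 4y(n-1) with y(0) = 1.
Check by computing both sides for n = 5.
From the recurrence with y(0) = 1:
  y(0) = 1, y(1) = 4, y(2) = 16, y(3) = 64, y(4) = 256, y(5) = 1024
  so the recurrence gives y(5) = 1024.
From the proposed closed form y(n) = 4ⁿ:
  y(5) = 1024.
Both sides give 1024 at n = 5, and the initial condition(s) match, so the closed form is consistent.

Yes, the closed form is correct.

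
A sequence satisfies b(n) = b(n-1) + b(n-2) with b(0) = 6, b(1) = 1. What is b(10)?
Computing the sequence terms:
6, 1, 7, 8, 15, 23, 38, 61, 99, 160, 259

259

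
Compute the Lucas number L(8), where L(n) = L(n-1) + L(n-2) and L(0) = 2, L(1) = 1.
Computing the sequence terms:
2, 1, 3, 4, 7, 11, 18, 29, 47

47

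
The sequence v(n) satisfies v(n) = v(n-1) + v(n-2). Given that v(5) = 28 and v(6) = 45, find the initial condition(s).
Work backwards using v(k) = v(k+2) - v(k+1):
v(4) = v(6) - v(5) = 45 - 28 = 17
v(3) = v(5) - v(4) = 28 - 17 = 11
v(2) = v(4) - v(3) = 17 - 11 = 6
v(1) = v(3) - v(2) = 11 - 6 = 5
v(0) = v(2) - v(1) = 6 - 5 = 1

v(0) = 1, v(1) = 5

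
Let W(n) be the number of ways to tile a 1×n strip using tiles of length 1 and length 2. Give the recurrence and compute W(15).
Condition on the last tile: it has length 1 (leaving a 1×(n-1) strip) or length 2 (leaving a 1×(n-2) strip), so W(n) = W(n-1) + W(n-2) (order-2 linear recurrence).
For 0 ≤ i < 2 only unit tiles fit, so W(i) = 1.
Iterating the recurrence: W(2) = 2, W(3) = 3, W(4) = 5, W(5) = 8, W(6) = 13, W(7) = 21, W(8) = 34, W(9) = 55, W(10) = 89, W(11) = 144, W(12) = 233, W(13) = 377, W(14) = 610, W(15) = 987.

W(n) = W(n-1) + W(n-2), with W(i) = 1 for 0 ≤ i < 2; W(15) = 987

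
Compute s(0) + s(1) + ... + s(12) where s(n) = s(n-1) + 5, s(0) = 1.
Computing the sequence terms: 1, 6, 11, 16, 21, 26, 31, 36, 41, 46, 51, 56, 61
Adding these values together:

403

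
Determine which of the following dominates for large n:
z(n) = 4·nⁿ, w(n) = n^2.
Comparing growth rates:
Growth-rate hierarchy: log n ≺ any polynomial ≺ any exponential cⁿ (c>1) ≺ n! ≺ nⁿ.
super-exponential nⁿ dominates polynomial degree 2 asymptotically.

z(n) grows faster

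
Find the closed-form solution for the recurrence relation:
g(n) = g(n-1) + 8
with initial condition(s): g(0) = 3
Recurrence: g(n) = g(n-1) + 8, initial: g(0) = 3.
Each step adds 8, so g(n) = g(0) + 8n = 8n + 3.

g(n) = 8n + 3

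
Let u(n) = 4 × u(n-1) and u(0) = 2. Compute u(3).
Computing step by step:
u(0) = 2
u(1) = 4 × 2 = 8
u(2) = 4 × 8 = 32
u(3) = 4 × 32 = 128

128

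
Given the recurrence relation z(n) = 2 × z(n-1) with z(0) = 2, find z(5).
Computing step by step:
z(0) = 2
z(1) = 2 × 2 = 4
z(2) = 2 × 4 = 8
z(3) = 2 × 8 = 16
z(4) = 2 × 16 = 32
z(5) = 2 × 32 = 64

64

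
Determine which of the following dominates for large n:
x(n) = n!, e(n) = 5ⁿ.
Comparing growth rates:
Growth-rate hierarchy: log n ≺ any polynomial ≺ any exponential cⁿ (c>1) ≺ n! ≺ nⁿ.
factorial dominates exponential base 5 asymptotically.

x(n) grows faster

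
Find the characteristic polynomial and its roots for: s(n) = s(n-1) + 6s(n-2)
Substitute s(n) = rⁿ and divide through by rⁿ⁻²: r² - r - 6 = 0
Factor: (r - 3)(r + 2) = 0, so r = 3, -2.
General solution: s(n) = A·3ⁿ + B·(-2)ⁿ

Characteristic: r² - r - 6 = 0, Roots: r = 3, -2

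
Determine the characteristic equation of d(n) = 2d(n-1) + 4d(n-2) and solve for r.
Substitute d(n) = rⁿ and divide through by rⁿ⁻²: r² - 2r - 4 = 0
Discriminant: 2² + 4·4 = 20, not a perfect square, so by the quadratic formula r = (2 ± √20)/2.
General solution: d(n) = A·r₁ⁿ + B·r₂ⁿ where r₁,r₂ = (2 ± √20)/2

Characteristic: r² - 2r - 4 = 0, Roots: r = (2 ± √20)/2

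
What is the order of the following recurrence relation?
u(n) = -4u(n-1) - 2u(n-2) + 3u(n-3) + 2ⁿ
The order is the largest lag k for which u(n-k) appears. Here the deepest term is u(n-3) (the 2ⁿ term is non-homogeneous and does not affect the order), so the order is 3.

Order 3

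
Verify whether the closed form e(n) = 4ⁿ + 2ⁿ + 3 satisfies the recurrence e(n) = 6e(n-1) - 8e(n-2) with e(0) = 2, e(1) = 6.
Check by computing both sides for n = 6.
From the recurrence with e(0) = 2, e(1) = 6:
  e(0) = 2, e(1) = 6, e(2) = 20, e(3) = 72, e(4) = 272, e(5) = 1056, e(6) = 4160
  so the recurrence gives e(6) = 4160.
From the proposed closed form e(n) = 4ⁿ + 2ⁿ + 3:
  e(6) = 4163.
The recurrence gives 4160 but the closed form gives 4163, so the closed form does not satisfy the recurrence.

No, the closed form is incorrect.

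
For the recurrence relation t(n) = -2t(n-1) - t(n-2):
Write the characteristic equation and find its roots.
Substitute t(n) = rⁿ and divide through by rⁿ⁻²: r² + 2r + 1 = 0
Factor: (r + 1)² = 0, so r = -1 (double root).
General solution: t(n) = (A + Bn)·(-1)ⁿ

Characteristic: r² + 2r + 1 = 0, Roots: r = -1 (double root)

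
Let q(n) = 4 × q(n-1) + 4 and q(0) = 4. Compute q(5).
Computing step by step:
q(0) = 4
q(1) = 4 × 4 + 4 = 20
q(2) = 4 × 20 + 4 = 84
q(3) = 4 × 84 + 4 = 340
q(4) = 4 × 340 + 4 = 1364
q(5) = 4 × 1364 + 4 = 5460

5460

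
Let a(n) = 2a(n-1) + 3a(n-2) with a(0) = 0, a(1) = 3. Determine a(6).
Computing the sequence terms:
0, 3, 6, 21, 60, 183, 546

546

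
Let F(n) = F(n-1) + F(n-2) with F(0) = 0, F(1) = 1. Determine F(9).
Computing the sequence terms:
0, 1, 1, 2, 3, 5, 8, 13, 21, 34

34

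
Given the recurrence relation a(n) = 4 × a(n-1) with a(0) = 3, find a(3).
Computing step by step:
a(0) = 3
a(1) = 4 × 3 = 12
a(2) = 4 × 12 = 48
a(3) = 4 × 48 = 192

192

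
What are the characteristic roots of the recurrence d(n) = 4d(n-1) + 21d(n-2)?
Substitute d(n) = rⁿ and divide through by rⁿ⁻²: r² - 4r - 21 = 0
Factor: (r - 7)(r + 3) = 0, so r = 7, -3.
General solution: d(n) = A·7ⁿ + B·(-3)ⁿ

Characteristic: r² - 4r - 21 = 0, Roots: r = 7, -3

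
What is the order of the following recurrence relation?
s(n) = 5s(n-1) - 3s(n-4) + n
The order is the largest lag k for which s(n-k) appears. Here the deepest term is s(n-4) (the n term is non-homogeneous and does not affect the order), so the order is 4.

Order 4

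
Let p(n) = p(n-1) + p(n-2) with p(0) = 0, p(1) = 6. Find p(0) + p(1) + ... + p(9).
Computing the sequence terms: 0, 6, 6, 12, 18, 30, 48, 78, 126, 204
Adding these values together:

528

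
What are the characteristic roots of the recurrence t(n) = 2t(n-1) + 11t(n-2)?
Substitute t(n) = rⁿ and divide through by rⁿ⁻²: r² - 2r - 11 = 0
Discriminant: 2² + 4·11 = 48, not a perfect square, so by the quadratic formula r = (2 ± √48)/2.
General solution: t(n) = A·r₁ⁿ + B·r₂ⁿ where r₁,r₂ = (2 ± √48)/2

Characteristic: r² - 2r - 11 = 0, Roots: r = (2 ± √48)/2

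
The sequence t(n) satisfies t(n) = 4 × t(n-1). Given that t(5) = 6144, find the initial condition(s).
In general t(n) = 4ⁿ · t(0). At n = 5: t(0) = t(5) / 4^5 = 6144 / 1024 = 6.

t(0) = 6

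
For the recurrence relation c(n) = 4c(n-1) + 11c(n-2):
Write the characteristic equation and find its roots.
Substitute c(n) = rⁿ and divide through by rⁿ⁻²: r² - 4r - 11 = 0
Discriminant: 4² + 4·11 = 60, not a perfect square, so by the quadratic formula r = (4 ± √60)/2.
General solution: c(n) = A·r₁ⁿ + B·r₂ⁿ where r₁,r₂ = (4 ± √60)/2

Characteristic: r² - 4r - 11 = 0, Roots: r = (4 ± √60)/2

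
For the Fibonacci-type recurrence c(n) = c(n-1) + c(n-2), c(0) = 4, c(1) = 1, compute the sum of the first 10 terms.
Computing the sequence terms: 4, 1, 5, 6, 11, 17, 28, 45, 73, 118
Adding these values together:

308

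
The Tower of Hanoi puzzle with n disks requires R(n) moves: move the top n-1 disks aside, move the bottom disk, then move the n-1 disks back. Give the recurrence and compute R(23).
Moving n disks = move the top n-1 disks aside (R(n-1) moves) + move the largest disk (1 move) + move the n-1 disks back on top (R(n-1) moves), so R(n) = 2R(n-1) + 1, with R(1) = 1 (a single disk takes one move).
First terms: 1, 3, 7, 15, 31, 63, … — each is one less than a power of 2. Indeed R(n) + 1 = 2(R(n-1) + 1) with R(1) + 1 = 2, so R(n) + 1 = 2ⁿ and R(n) = 2ⁿ - 1.
Hence R(23) = 2^23 - 1 = 8388608 - 1 = 8388607.

R(n) = 2R(n-1) + 1, R(1) = 1; R(23) = 8388607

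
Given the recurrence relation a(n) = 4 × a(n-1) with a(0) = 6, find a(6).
Computing step by step:
a(0) = 6
a(1) = 4 × 6 = 24
a(2) = 4 × 24 = 96
a(3) = 4 × 96 = 384
a(4) = 4 × 384 = 1536
a(5) = 4 × 1536 = 6144
a(6) = 4 × 6144 = 24576

24576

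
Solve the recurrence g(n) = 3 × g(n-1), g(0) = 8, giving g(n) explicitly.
Recurrence: g(n) = 3 × g(n-1), initial: g(0) = 8.
Each term is 3 times the previous, so this is geometric with ratio 3. After n steps: g(n) = g(0)·3ⁿ = 8·3ⁿ.

g(n) = 8·3ⁿ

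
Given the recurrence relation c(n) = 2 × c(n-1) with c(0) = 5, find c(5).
Computing step by step:
c(0) = 5
c(1) = 2 × 5 = 10
c(2) = 2 × 10 = 20
c(3) = 2 × 20 = 40
c(4) = 2 × 40 = 80
c(5) = 2 × 80 = 160

160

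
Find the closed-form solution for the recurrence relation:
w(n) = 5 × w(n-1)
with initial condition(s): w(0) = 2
Recurrence: w(n) = 5 × w(n-1), initial: w(0) = 2.
Each term is 5 times the previous, so this is geometric with ratio 5. After n steps: w(n) = w(0)·5ⁿ = 2·5ⁿ.

w(n) = 2·5ⁿ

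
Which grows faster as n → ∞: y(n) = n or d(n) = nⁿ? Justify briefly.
Comparing growth rates:
Growth-rate hierarchy: log n ≺ any polynomial ≺ any exponential cⁿ (c>1) ≺ n! ≺ nⁿ.
super-exponential nⁿ dominates polynomial degree 1 asymptotically.

d(n) grows faster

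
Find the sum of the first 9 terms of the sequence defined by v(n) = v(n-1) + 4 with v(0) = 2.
Computing the sequence terms: 2, 6, 10, 14, 18, 22, 26, 30, 34
Adding these values together:

162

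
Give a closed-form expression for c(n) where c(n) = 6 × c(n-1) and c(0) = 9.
Recurrence: c(n) = 6 × c(n-1), initial: c(0) = 9.
Each term is 6 times the previous, so this is geometric with ratio 6. After n steps: c(n) = c(0)·6ⁿ = 9·6ⁿ.

c(n) = 9·6ⁿ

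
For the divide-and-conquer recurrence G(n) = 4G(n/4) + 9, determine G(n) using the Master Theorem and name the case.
Master Theorem template: G(n) = a·G(n/b) + f(n).
Here: a=4, b=4, f(n)=9
Compute log_b(a) = log_4(4) = 1.
f(n) = 9 = O(n^(1-ε)) with ε = 1. Case 1: G(n) = Θ(n^log_b(a)) = Θ(n).

Case 1: G(n) = Θ(n)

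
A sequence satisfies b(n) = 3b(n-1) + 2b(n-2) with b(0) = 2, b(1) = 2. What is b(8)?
Computing the sequence terms:
2, 2, 10, 34, 122, 434, 1546, 5506, 19610

19610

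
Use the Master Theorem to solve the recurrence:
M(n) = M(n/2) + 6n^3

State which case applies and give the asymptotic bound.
Master Theorem template: M(n) = a·M(n/b) + f(n).
Here: a=1, b=2, f(n)=6n^3
Compute log_b(a) = log_2(1) = 0.
f(n) = 6n^3 = Ω(n^(0+ε)) with ε = 3, and the regularity condition holds (a·f(n/b) = (a/b^3)·f(n) with a/b^3 = 2^-3 < 1). Case 3: M(n) = Θ(f(n)) = Θ(n^3).

Case 3: M(n) = Θ(n^3)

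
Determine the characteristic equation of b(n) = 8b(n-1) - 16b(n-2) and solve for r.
Substitute b(n) = rⁿ and divide through by rⁿ⁻²: r² - 8r + 16 = 0
Factor: (r - 4)² = 0, so r = 4 (double root).
General solution: b(n) = (A + Bn)·4ⁿ

Characteristic: r² - 8r + 16 = 0, Roots: r = 4 (double root)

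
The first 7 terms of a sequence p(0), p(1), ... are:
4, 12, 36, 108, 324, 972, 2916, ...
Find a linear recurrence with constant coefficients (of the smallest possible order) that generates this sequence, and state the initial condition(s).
Look for the lowest-order linear relation among consecutive terms.
Observation: each term is 3× the previous.
Check at n=2: 3·12 = 36. ✓

p(n) = 3 × p(n-1), p(0) = 4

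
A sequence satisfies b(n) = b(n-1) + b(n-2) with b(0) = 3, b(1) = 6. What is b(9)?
Computing the sequence terms:
3, 6, 9, 15, 24, 39, 63, 102, 165, 267

267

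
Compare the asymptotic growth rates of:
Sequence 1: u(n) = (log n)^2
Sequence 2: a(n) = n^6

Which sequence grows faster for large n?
Comparing growth rates:
Growth-rate hierarchy: log n ≺ any polynomial ≺ any exponential cⁿ (c>1) ≺ n! ≺ nⁿ.
polynomial degree 6 dominates polylogarithmic (log n)^2 asymptotically.

a(n) grows faster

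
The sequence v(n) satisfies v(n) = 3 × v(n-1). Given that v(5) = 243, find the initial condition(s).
In general v(n) = 3ⁿ · v(0). At n = 5: v(0) = v(5) / 3^5 = 243 / 243 = 1.

v(0) = 1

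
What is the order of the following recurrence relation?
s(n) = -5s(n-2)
The order is the largest lag k for which s(n-k) appears. Here the deepest term is s(n-2), so the order is 2.

Order 2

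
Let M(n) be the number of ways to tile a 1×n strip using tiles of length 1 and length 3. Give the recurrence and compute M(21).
Condition on the last tile: it has length 1 (leaving a 1×(n-1) strip) or length 3 (leaving a 1×(n-3) strip), so M(n) = M(n-1) + M(n-3) (order-3 linear recurrence).
For 0 ≤ i < 3 only unit tiles fit, so M(i) = 1.
Iterating the recurrence: M(3) = 2, M(4) = 3, M(5) = 4, M(6) = 6, M(7) = 9, M(8) = 13, M(9) = 19, M(10) = 28, M(11) = 41, M(12) = 60, M(13) = 88, M(14) = 129, M(15) = 189, M(16) = 277, M(17) = 406, M(18) = 595, M(19) = 872, M(20) = 1278, M(21) = 1873.

M(n) = M(n-1) + M(n-3), with M(i) = 1 for 0 ≤ i < 3; M(21) = 1873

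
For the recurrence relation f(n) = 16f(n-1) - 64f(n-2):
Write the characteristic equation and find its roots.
Substitute f(n) = rⁿ and divide through by rⁿ⁻²: r² - 16r + 64 = 0
Factor: (r - 8)² = 0, so r = 8 (double root).
General solution: f(n) = (A + Bn)·8ⁿ

Characteristic: r² - 16r + 64 = 0, Roots: r = 8 (double root)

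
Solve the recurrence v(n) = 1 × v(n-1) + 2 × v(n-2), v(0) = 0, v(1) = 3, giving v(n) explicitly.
Recurrence: v(n) = 1 × v(n-1) + 2 × v(n-2), initial: v(0) = 0, v(1) = 3.
Characteristic equation: r² - 1r - 2 = 0, which factors as (r - 2)(r + 1) = 0, so r = 2, -1. General solution v(n) = A·2ⁿ + B·(-1)ⁿ. From v(0) = 0: A + B = 0. From v(1) = 3: 2A - 1B = 3. Solving gives A = 1, B = -1.

v(n) = 2ⁿ - (-1)ⁿ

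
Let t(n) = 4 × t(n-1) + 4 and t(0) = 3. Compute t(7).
Computing step by step:
t(0) = 3
t(1) = 4 × 3 + 4 = 16
t(2) = 4 × 16 + 4 = 68
t(3) = 4 × 68 + 4 = 276
t(4) = 4 × 276 + 4 = 1108
t(5) = 4 × 1108 + 4 = 4436
t(6) = 4 × 4436 + 4 = 17748
t(7) = 4 × 17748 + 4 = 70996

70996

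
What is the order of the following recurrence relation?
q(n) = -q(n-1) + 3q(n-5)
The order is the largest lag k for which q(n-k) appears. Here the deepest term is q(n-5), so the order is 5.

Order 5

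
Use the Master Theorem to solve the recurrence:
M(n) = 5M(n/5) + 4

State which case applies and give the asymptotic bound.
Master Theorem template: M(n) = a·M(n/b) + f(n).
Here: a=5, b=5, f(n)=4
Compute log_b(a) = log_5(5) = 1.
f(n) = 4 = O(n^(1-ε)) with ε = 1. Case 1: M(n) = Θ(n^log_b(a)) = Θ(n).

Case 1: M(n) = Θ(n)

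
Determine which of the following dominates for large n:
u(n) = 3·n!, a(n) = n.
Comparing growth rates:
Growth-rate hierarchy: log n ≺ any polynomial ≺ any exponential cⁿ (c>1) ≺ n! ≺ nⁿ.
factorial dominates polynomial degree 1 asymptotically.

u(n) grows faster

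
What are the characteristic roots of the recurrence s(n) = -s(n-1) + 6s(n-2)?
Substitute s(n) = rⁿ and divide through by rⁿ⁻²: r² + r - 6 = 0
Factor: (r - 2)(r + 3) = 0, so r = 2, -3.
General solution: s(n) = A·2ⁿ + B·(-3)ⁿ

Characteristic: r² + r - 6 = 0, Roots: r = 2, -3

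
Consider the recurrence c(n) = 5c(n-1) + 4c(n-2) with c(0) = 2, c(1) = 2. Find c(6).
Computing the sequence terms:
2, 2, 18, 98, 562, 3202, 18258

18258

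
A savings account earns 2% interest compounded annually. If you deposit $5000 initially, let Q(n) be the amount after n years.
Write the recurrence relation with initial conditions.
Each year the balance grows by 2%, i.e. is multiplied by 1 + 2/100 = 1.02, so Q(n) = 1.02 × Q(n-1). The initial deposit gives Q(0) = 5000.
Unrolling gives the closed form Q(n) = 5000 × (1.02)ⁿ.

Q(n) = 1.02 × Q(n-1), Q(0) = 5000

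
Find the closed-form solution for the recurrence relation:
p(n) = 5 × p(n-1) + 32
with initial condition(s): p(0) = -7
Recurrence: p(n) = 5 × p(n-1) + 32, initial: p(0) = -7.
Try p(n) = A·5ⁿ + C. Substituting: A·5ⁿ + C = 5(A·5ⁿ⁻¹ + C) + 32 = A·5ⁿ + 5C + 32, so C = 5C + 32, giving C = -8. Then p(0) = A - 8 = -7 gives A = 1.

p(n) = 5ⁿ - 8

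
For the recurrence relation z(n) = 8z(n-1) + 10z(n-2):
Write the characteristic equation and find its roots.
Substitute z(n) = rⁿ and divide through by rⁿ⁻²: r² - 8r - 10 = 0
Discriminant: 8² + 4·10 = 104, not a perfect square, so by the quadratic formula r = (8 ± √104)/2.
General solution: z(n) = A·r₁ⁿ + B·r₂ⁿ where r₁,r₂ = (8 ± √104)/2

Characteristic: r² - 8r - 10 = 0, Roots: r = (8 ± √104)/2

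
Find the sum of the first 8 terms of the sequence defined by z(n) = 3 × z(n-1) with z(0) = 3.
Computing the sequence terms: 3, 9, 27, 81, 243, 729, 2187, 6561
Adding these values together:

9840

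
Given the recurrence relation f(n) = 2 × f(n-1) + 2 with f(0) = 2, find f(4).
Computing step by step:
f(0) = 2
f(1) = 2 × 2 + 2 = 6
f(2) = 2 × 6 + 2 = 14
f(3) = 2 × 14 + 2 = 30
f(4) = 2 × 30 + 2 = 62

62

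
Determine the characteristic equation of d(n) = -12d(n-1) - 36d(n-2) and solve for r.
Substitute d(n) = rⁿ and divide through by rⁿ⁻²: r² + 12r + 36 = 0
Factor: (r + 6)² = 0, so r = -6 (double root).
General solution: d(n) = (A + Bn)·(-6)ⁿ

Characteristic: r² + 12r + 36 = 0, Roots: r = -6 (double root)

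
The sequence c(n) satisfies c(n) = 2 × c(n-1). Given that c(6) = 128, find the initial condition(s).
In general c(n) = 2ⁿ · c(0). At n = 6: c(0) = c(6) / 2^6 = 128 / 64 = 2.

c(0) = 2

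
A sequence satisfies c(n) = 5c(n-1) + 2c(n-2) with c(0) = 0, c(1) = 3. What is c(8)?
Computing the sequence terms:
0, 3, 15, 81, 435, 2337, 12555, 67449, 362355

362355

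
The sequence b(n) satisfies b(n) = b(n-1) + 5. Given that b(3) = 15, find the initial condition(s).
b(3) = b(0) + 3·5, so b(0) = 15 - 15 = 0.

b(0) = 0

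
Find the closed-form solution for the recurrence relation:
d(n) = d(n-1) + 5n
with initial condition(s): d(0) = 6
Recurrence: d(n) = d(n-1) + 5n, initial: d(0) = 6.
Telescoping: d(n) = d(0) + 5·Σᵢ₌₁ⁿ i = 6 + 5·n(n+1)/2.

d(n) = 5·n(n+1)/2 + 6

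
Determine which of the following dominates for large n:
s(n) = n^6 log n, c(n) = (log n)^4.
Comparing growth rates:
Growth-rate hierarchy: log n ≺ any polynomial ≺ any exponential cⁿ (c>1) ≺ n! ≺ nⁿ.
polynomial degree 6 (with log factor) dominates polylogarithmic (log n)^4 asymptotically.

s(n) grows faster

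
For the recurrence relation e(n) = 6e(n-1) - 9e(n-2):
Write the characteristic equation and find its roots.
Substitute e(n) = rⁿ and divide through by rⁿ⁻²: r² - 6r + 9 = 0
Factor: (r - 3)² = 0, so r = 3 (double root).
General solution: e(n) = (A + Bn)·3ⁿ

Characteristic: r² - 6r + 9 = 0, Roots: r = 3 (double root)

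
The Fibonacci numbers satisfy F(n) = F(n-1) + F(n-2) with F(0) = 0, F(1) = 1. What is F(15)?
Computing the sequence terms:
0, 1, 1, 2, 3, 5, 8, 13, 21, 34, 55, 89, 144, 233, 377, 610

610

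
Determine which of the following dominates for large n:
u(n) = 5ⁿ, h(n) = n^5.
Comparing growth rates:
Growth-rate hierarchy: log n ≺ any polynomial ≺ any exponential cⁿ (c>1) ≺ n! ≺ nⁿ.
exponential base 5 dominates polynomial degree 5 asymptotically.

u(n) grows faster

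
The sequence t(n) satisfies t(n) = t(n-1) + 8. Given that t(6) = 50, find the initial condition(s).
t(6) = t(0) + 6·8, so t(0) = 50 - 48 = 2.

t(0) = 2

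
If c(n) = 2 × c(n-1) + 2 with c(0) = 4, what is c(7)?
Computing step by step:
c(0) = 4
c(1) = 2 × 4 + 2 = 10
c(2) = 2 × 10 + 2 = 22
c(3) = 2 × 22 + 2 = 46
c(4) = 2 × 46 + 2 = 94
c(5) = 2 × 94 + 2 = 190
c(6) = 2 × 190 + 2 = 382
c(7) = 2 × 382 + 2 = 766

766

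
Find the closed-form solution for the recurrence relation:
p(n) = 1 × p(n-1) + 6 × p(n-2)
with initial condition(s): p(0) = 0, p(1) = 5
Recurrence: p(n) = 1 × p(n-1) + 6 × p(n-2), initial: p(0) = 0, p(1) = 5.
Characteristic equation: r² - 1r - 6 = 0, which factors as (r - 3)(r + 2) = 0, so r = 3, -2. General solution p(n) = A·3ⁿ + B·(-2)ⁿ. From p(0) = 0: A + B = 0. From p(1) = 5: 3A - 2B = 5. Solving gives A = 1, B = -1.

p(n) = 3ⁿ - (-2)ⁿ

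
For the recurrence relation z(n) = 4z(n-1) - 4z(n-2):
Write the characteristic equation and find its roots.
Substitute z(n) = rⁿ and divide through by rⁿ⁻²: r² - 4r + 4 = 0
Factor: (r - 2)² = 0, so r = 2 (double root).
General solution: z(n) = (A + Bn)·2ⁿ

Characteristic: r² - 4r + 4 = 0, Roots: r = 2 (double root)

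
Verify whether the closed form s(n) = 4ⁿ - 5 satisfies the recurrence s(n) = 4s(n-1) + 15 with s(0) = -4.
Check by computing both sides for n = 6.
From the recurrence with s(0) = -4:
  s(0) = -4, s(1) = -1, s(2) = 11, s(3) = 59, s(4) = 251, s(5) = 1019, s(6) = 4091
  so the recurrence gives s(6) = 4091.
From the proposed closed form s(n) = 4ⁿ - 5:
  s(6) = 4091.
Both sides give 4091 at n = 6, and the initial condition(s) match, so the closed form is consistent.

Yes, the closed form is correct.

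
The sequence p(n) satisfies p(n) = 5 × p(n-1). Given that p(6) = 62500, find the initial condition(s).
In general p(n) = 5ⁿ · p(0). At n = 6: p(0) = p(6) / 5^6 = 62500 / 15625 = 4.

p(0) = 4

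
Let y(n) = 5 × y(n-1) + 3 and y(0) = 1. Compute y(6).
Computing step by step:
y(0) = 1
y(1) = 5 × 1 + 3 = 8
y(2) = 5 × 8 + 3 = 43
y(3) = 5 × 43 + 3 = 218
y(4) = 5 × 218 + 3 = 1093
y(5) = 5 × 1093 + 3 = 5468
y(6) = 5 × 5468 + 3 = 27343

27343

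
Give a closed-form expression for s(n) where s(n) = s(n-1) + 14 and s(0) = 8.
Recurrence: s(n) = s(n-1) + 14, initial: s(0) = 8.
Each step adds 14, so s(n) = s(0) + 14n = 14n + 8.

s(n) = 14n + 8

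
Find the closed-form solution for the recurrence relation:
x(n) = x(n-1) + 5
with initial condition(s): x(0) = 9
Recurrence: x(n) = x(n-1) + 5, initial: x(0) = 9.
Each step adds 5, so x(n) = x(0) + 5n = 5n + 9.

x(n) = 5n + 9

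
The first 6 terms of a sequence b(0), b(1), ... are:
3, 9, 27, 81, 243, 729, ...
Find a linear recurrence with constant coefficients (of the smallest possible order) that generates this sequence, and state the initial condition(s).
Look for the lowest-order linear relation among consecutive terms.
Observation: each term is 3× the previous.
Check at n=2: 3·9 = 27. ✓

b(n) = 3 × b(n-1), b(0) = 3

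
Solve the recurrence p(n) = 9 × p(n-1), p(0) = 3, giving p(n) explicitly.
Recurrence: p(n) = 9 × p(n-1), initial: p(0) = 3.
Each term is 9 times the previous, so this is geometric with ratio 9. After n steps: p(n) = p(0)·9ⁿ = 3·9ⁿ.

p(n) = 3·9ⁿ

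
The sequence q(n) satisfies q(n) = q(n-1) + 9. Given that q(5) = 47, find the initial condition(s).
q(5) = q(0) + 5·9, so q(0) = 47 - 45 = 2.

q(0) = 2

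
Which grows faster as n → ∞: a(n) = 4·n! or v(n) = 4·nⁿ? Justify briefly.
Comparing growth rates:
Growth-rate hierarchy: log n ≺ any polynomial ≺ any exponential cⁿ (c>1) ≺ n! ≺ nⁿ.
super-exponential nⁿ dominates factorial asymptotically.

v(n) grows faster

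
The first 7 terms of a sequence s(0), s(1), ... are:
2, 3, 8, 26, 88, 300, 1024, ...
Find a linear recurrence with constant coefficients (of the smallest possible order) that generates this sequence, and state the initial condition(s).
Look for the lowest-order linear relation among consecutive terms.
Observation: s(n) - 4·s(n-1) - (-2)·s(n-2) = 0 holds for the shown terms, and no order-1 relation s(n) = α·s(n-1) + β fits.
Check at n=3: 4·8 + (-2)·3 = 26. ✓

s(n) = 4s(n-1) - 2s(n-2), s(0) = 2, s(1) = 3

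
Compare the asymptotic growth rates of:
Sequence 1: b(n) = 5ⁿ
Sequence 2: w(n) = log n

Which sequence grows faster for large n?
Comparing growth rates:
Growth-rate hierarchy: log n ≺ any polynomial ≺ any exponential cⁿ (c>1) ≺ n! ≺ nⁿ.
exponential base 5 dominates logarithmic asymptotically.

b(n) grows faster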